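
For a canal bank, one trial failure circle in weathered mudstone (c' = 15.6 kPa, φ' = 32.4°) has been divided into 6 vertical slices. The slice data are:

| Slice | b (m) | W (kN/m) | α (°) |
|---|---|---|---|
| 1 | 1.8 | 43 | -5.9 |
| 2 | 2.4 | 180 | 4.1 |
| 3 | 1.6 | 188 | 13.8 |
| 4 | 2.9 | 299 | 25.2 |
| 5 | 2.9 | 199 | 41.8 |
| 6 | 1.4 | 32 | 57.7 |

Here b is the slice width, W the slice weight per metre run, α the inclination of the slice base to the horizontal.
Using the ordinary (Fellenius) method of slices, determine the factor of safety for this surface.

FS = 2.28

Ordinary method of slices: FS = Σ[c'·Δl_i + (W_i cosα_i)·tanφ'] / Σ W_i sinα_i, with Δl_i = b_i / cosα_i.
Slice 1: Δl = 1.8/cos(-5.9°) = 1.810 m; N'_1 = 43·cos(-5.9°) = 42.8; c'Δl = 28.23; W sinα = -4.4
Slice 2: Δl = 2.4/cos4.1° = 2.406 m; N'_2 = 180·cos4.1° = 179.5; c'Δl = 37.54; W sinα = 12.9
Slice 3: Δl = 1.6/cos13.8° = 1.648 m; N'_3 = 188·cos13.8° = 182.6; c'Δl = 25.70; W sinα = 44.8
Slice 4: Δl = 2.9/cos25.2° = 3.205 m; N'_4 = 299·cos25.2° = 270.5; c'Δl = 50.00; W sinα = 127.3
Slice 5: Δl = 2.9/cos41.8° = 3.890 m; N'_5 = 199·cos41.8° = 148.3; c'Δl = 60.69; W sinα = 132.6
Slice 6: Δl = 1.4/cos57.7° = 2.620 m; N'_6 = 32·cos57.7° = 17.1; c'Δl = 40.87; W sinα = 27.0
Σc'Δl = 243.0 kN/m; ΣN' = 840.9 kN/m; ΣW sinα = 340.3 kN/m
Resisting = 243.0 + 840.9·tan32.4° = 243.0 + 533.6 = 776.7 kN/m
FS = 776.7 / 340.3 = 2.282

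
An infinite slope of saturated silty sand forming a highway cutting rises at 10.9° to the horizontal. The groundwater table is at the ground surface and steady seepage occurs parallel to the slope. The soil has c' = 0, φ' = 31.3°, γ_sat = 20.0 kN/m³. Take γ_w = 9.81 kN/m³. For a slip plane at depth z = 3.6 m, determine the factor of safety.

FS = 1.61

With seepage parallel to the slope and the water table at the surface, the effective normal stress on the slip plane uses the buoyant unit weight γ' = γ_sat − γ_w while the driving shear stress uses γ_sat:
FS = [c' + γ' z cos²β tanφ'] / [γ_sat z sinβ cosβ]
(For c' = 0 this reduces to FS = (γ'/γ_sat)·tanφ'/tanβ.)
γ' = 20.0 − 9.81 = 10.19 kN/m³
Numerator = 0.0 + 10.19·3.6·cos²10.9°·tan31.3° = 0.0 + 10.19·3.6·0.9642·0.6080 = 21.507 kPa
Denominator = 20.0·3.6·sin10.9°·cos10.9° = 20.0·3.6·0.1891·0.9820 = 13.369 kPa
FS = 21.507 / 13.369 = 1.609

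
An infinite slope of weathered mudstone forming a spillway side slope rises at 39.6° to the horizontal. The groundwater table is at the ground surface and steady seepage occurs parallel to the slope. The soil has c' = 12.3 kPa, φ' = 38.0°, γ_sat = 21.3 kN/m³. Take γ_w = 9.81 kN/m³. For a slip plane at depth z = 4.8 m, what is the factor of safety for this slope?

With seepage parallel to the slope and the water table at the surface, the effective normal stress on the slip plane uses the buoyant unit weight γ' = γ_sat − γ_w while the driving shear stress uses γ_sat:
FS = [c' + γ' z cos²β tanφ'] / [γ_sat z sinβ cosβ]
γ' = 21.3 − 9.81 = 11.49 kN/m³
Numerator = 12.3 + 11.49·4.8·cos²39.6°·tan38.0° = 12.3 + 11.49·4.8·0.5937·0.7813 = 37.882 kPa
Denominator = 21.3·4.8·sin39.6°·cos39.6° = 21.3·4.8·0.6374·0.7705 = 50.215 kPa
FS = 37.882 / 50.215 = 0.754

FS = 0.75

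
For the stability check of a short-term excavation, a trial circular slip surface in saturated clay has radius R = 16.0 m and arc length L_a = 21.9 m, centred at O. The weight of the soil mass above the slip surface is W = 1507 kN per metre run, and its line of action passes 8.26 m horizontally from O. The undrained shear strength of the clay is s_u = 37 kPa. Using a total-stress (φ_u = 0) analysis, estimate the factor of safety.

FS = 1.04

Taking moments about the centre O, the resisting moment is provided by the undrained shear strength acting along the arc:
M_R = s_u·L_a·R = 37·21.90·16.0 = 12964.8 kN·m/m
M_D = W·d = 1507·8.26 = 12447.8 kN·m/m
FS = M_R / M_D = 12964.8 / 12447.8 = 1.042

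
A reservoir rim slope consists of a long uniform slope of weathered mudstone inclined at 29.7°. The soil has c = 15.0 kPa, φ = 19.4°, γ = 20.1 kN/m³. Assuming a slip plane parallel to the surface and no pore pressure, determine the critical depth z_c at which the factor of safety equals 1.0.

z_c = 4.53 m

Setting FS = 1.00 in FS = [c + γz cos²β tanφ] / [γz sinβ cosβ] and solving for z:
z = c / [γ cosβ (FS·sinβ − cosβ·tanφ)]
  = 15.0 / [20.1·cos29.7°·(1.00·sin29.7° − cos29.7°·tan19.4°)]
  = 15.0 / [20.1·0.8686·(1.00·0.4955 − 0.8686·0.3522)]
  = 15.0 / 3.3097 = 4.532 m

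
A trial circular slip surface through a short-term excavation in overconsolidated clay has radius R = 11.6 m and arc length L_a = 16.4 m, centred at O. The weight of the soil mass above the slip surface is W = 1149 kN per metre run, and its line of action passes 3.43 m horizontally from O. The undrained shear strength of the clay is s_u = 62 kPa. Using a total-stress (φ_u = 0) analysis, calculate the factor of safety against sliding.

FS = 2.99

Taking moments about the centre O, the resisting moment is provided by the undrained shear strength acting along the arc:
M_R = s_u·L_a·R = 62·16.40·11.6 = 11794.9 kN·m/m
M_D = W·d = 1149·3.43 = 3941.1 kN·m/m
FS = M_R / M_D = 11794.9 / 3941.1 = 2.993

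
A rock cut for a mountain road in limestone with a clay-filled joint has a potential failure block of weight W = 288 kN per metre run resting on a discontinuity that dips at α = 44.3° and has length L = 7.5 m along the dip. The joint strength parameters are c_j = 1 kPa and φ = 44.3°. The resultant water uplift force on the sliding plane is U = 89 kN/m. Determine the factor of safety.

FS = 0.61

Resolving the block weight along and normal to the plane and applying the Mohr–Coulomb strength on the joint:
N' = W cosα − U = 288·cos44.3° − 89 = 117.1 kN/m
Driving force T = W sinα = 288·sin44.3° = 201.1 kN/m
Resisting force R = c_j·L + N'·tanφ = 1·7.5 + 117.1·tan44.3° = 7.5 + 114.3 = 121.8 kN/m
FS = R / T = 121.8 / 201.1 = 0.605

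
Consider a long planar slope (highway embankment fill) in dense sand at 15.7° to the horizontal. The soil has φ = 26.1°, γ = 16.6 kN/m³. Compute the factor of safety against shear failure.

FS = 1.74

For a dry cohesionless infinite slope the factor of safety is FS = tanφ / tanβ.
FS = tan26.1° / tan15.7° = 0.4899 / 0.2811 = 1.743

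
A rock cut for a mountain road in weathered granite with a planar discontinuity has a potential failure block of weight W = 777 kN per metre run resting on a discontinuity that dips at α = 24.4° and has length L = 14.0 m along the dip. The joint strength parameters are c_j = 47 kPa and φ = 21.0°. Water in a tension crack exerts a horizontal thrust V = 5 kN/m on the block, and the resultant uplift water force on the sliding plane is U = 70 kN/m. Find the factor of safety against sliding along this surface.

Resolving the block weight along and normal to the plane and applying the Mohr–Coulomb strength on the joint:
N' = W cosα − U − V sinα = 777·cos24.4° − 70 − 5·sin24.4° = 635.5 kN/m
Driving force T = W sinα + V cosα = 777·sin24.4° + 5·cos24.4° = 325.5 kN/m
Resisting force R = c_j·L + N'·tanφ = 47·14.0 + 635.5·tan21.0° = 658.0 + 244.0 = 902.0 kN/m
FS = R / T = 902.0 / 325.5 = 2.771

FS = 2.77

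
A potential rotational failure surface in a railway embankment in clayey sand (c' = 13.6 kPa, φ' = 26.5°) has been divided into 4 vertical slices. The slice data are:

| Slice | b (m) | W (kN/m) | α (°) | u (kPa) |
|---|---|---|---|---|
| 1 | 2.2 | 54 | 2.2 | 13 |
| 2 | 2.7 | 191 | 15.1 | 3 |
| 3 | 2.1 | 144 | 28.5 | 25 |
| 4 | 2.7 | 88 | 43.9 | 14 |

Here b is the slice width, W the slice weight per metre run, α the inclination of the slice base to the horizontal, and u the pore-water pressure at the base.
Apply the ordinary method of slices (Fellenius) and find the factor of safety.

FS = 1.60

Ordinary method of slices: FS = Σ[c'·Δl_i + (W_i cosα_i − u_i·Δl_i)·tanφ'] / Σ W_i sinα_i, with Δl_i = b_i / cosα_i.
Slice 1: Δl = 2.2/cos2.2° = 2.202 m; N'_1 = 54·cos2.2° − 13·2.202 = 25.3; c'Δl = 29.94; W sinα = 2.1
Slice 2: Δl = 2.7/cos15.1° = 2.797 m; N'_2 = 191·cos15.1° − 3·2.797 = 176.0; c'Δl = 38.03; W sinα = 49.8
Slice 3: Δl = 2.1/cos28.5° = 2.390 m; N'_3 = 144·cos28.5° − 25·2.390 = 66.8; c'Δl = 32.50; W sinα = 68.7
Slice 4: Δl = 2.7/cos43.9° = 3.747 m; N'_4 = 88·cos43.9° − 14·3.747 = 10.9; c'Δl = 50.96; W sinα = 61.0
Σc'Δl = 151.4 kN/m; ΣN' = 279.1 kN/m; ΣW sinα = 181.6 kN/m
Resisting = 151.4 + 279.1·tan26.5° = 151.4 + 139.2 = 290.6 kN/m
FS = 290.6 / 181.6 = 1.601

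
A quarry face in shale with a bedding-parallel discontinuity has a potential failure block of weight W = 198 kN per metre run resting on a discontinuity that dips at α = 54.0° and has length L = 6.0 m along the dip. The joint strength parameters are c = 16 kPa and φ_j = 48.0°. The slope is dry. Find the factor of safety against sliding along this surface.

FS = 1.41

Resolving the block weight along and normal to the plane and applying the Mohr–Coulomb strength on the joint:
N' = W cosα = 198·cos54.0° = 116.4 kN/m
Driving force T = W sinα = 198·sin54.0° = 160.2 kN/m
Resisting force R = c·L + N'·tanφ_j = 16·6.0 + 116.4·tan48.0° = 96.0 + 129.3 = 225.3 kN/m
FS = R / T = 225.3 / 160.2 = 1.406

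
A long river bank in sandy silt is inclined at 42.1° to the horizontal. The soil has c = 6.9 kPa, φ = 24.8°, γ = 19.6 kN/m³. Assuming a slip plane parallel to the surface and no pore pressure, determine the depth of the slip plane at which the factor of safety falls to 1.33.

z = 0.86 m

Setting FS = 1.33 in FS = [c + γz cos²β tanφ] / [γz sinβ cosβ] and solving for z:
z = c / [γ cosβ (FS·sinβ − cosβ·tanφ)]
  = 6.9 / [19.6·cos42.1°·(1.33·sin42.1° − cos42.1°·tan24.8°)]
  = 6.9 / [19.6·0.7420·(1.33·0.6704 − 0.7420·0.4621)]
  = 6.9 / 7.9814 = 0.865 m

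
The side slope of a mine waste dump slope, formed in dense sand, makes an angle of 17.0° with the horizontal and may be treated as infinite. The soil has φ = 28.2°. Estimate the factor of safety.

For a dry cohesionless infinite slope the factor of safety is FS = tanφ / tanβ.
FS = tan28.2° / tan17.0° = 0.5362 / 0.3057 = 1.754

FS = 1.75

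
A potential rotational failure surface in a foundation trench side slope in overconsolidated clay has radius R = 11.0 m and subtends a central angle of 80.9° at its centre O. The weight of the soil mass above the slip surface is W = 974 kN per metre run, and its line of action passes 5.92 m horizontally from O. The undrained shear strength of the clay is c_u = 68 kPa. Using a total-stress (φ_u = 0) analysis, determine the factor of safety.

Taking moments about the centre O, the resisting moment is provided by the undrained shear strength acting along the arc:
Arc length L_a = R·θ = 11.0·(80.9°·π/180) = 11.0·1.4120 = 15.53 m
M_R = c_u·L_a·R = 68·15.53·11.0 = 11617.7 kN·m/m
M_D = W·d = 974·5.92 = 5766.1 kN·m/m
FS = M_R / M_D = 11617.7 / 5766.1 = 2.015

FS = 2.01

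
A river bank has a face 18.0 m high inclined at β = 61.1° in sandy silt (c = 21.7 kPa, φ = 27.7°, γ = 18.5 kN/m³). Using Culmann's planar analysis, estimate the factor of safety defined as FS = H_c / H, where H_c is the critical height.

FS = 1.22

H_c = (4c/γ) · sinβ cosφ / [1 − cos(β − φ)]
    = (4·21.7/18.5) · sin61.1°·cos27.7° / [1 − cos33.4°]
    = 4.692 · 0.7751 / 0.1652 = 22.02 m
FS = H_c / H = 22.02 / 18.0 = 1.223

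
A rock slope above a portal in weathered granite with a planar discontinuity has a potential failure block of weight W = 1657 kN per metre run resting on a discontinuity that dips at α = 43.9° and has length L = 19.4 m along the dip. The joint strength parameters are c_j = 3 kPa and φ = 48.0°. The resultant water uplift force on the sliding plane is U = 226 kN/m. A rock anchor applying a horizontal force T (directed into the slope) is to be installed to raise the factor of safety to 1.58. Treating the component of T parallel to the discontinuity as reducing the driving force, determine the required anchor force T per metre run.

T = 357 kN/m

Resolving forces along and normal to the sliding plane, with the horizontal anchor force T adding T·sinα to the effective normal force and T·cosα acting up the plane against the driving force:
FS = [c_jL + (W cosα − U + T sinα) tanφ] / [W sinα − T cosα]
Without the anchor: N' = 968.0 kN/m, driving T_d = 1149.0 kN/m, resisting R = 3·19.4 + 968.0·tan48.0° = 1133.2 kN/m, FS = 0.99.
Setting FS = 1.58 and solving for T:
1.58·(1149.0 − T cos43.9°) = 1133.2 + T sin43.9°·tan48.0°
T·(sin43.9°·tan48.0° + 1.58·cos43.9°) = 1.58·1149.0 − 1133.2
T·(0.6934·1.1106 + 1.58·0.7206) = 1815.4 − 1133.2 = 682.1
T·1.9086 = 682.1
T = 357.4 kN/m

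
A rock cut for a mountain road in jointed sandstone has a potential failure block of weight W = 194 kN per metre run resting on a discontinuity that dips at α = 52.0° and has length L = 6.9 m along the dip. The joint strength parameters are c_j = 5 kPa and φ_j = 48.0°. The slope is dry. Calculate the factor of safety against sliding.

FS = 1.09

Resolving the block weight along and normal to the plane and applying the Mohr–Coulomb strength on the joint:
N' = W cosα = 194·cos52.0° = 119.4 kN/m
Driving force T = W sinα = 194·sin52.0° = 152.9 kN/m
Resisting force R = c_j·L + N'·tanφ_j = 5·6.9 + 119.4·tan48.0° = 34.5 + 132.6 = 167.1 kN/m
FS = R / T = 167.1 / 152.9 = 1.093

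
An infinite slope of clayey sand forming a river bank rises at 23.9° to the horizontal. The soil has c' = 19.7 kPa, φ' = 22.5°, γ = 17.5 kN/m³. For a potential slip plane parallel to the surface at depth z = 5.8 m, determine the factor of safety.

For an infinite slope with a slip plane parallel to the surface (no pore pressure): FS = [c' + γz cos²β tanφ'] / [γz sinβ cosβ].
γz = 17.5·5.8 = 101.50 kN/m²
Numerator = 19.7 + 101.50·cos²23.9°·tan22.5° = 19.7 + 101.50·0.8359·0.4142 = 54.842 kPa
Denominator = 101.50·sin23.9°·cos23.9° = 101.50·0.4051·0.9143 = 37.596 kPa
FS = 54.842 / 37.596 = 1.459

FS = 1.46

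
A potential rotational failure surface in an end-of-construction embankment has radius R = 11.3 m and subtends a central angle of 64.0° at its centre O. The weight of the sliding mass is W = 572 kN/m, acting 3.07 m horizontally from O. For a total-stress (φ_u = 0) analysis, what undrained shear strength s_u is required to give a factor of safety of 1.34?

FS = s_u·L_a·R / (W·d), so s_u = FS·W·d / (L_a·R).
Arc length L_a = R·θ = 11.3·(64.0°·π/180) = 11.3·1.1170 = 12.62 m
s_u = 1.34·572·3.07 / (12.62·11.3) = 2353.1 / 142.63 = 16.50 kPa

s_u = 16.5 kPa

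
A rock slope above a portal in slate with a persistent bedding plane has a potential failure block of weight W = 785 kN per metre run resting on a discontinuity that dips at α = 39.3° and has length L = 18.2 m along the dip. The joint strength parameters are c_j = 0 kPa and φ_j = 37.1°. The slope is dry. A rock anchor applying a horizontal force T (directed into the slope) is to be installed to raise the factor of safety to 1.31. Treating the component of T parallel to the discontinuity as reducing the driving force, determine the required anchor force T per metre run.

Resolving forces along and normal to the sliding plane, with the horizontal anchor force T adding T·sinα to the effective normal force and T·cosα acting up the plane against the driving force:
FS = [c_jL + (W cosα + T sinα) tanφ_j] / [W sinα − T cosα]
Without the anchor: N' = 607.5 kN/m, driving T_d = 497.2 kN/m, resisting R = 0·18.2 + 607.5·tan37.1° = 459.4 kN/m, FS = 0.92.
Setting FS = 1.31 and solving for T:
1.31·(497.2 − T cos39.3°) = 459.4 + T sin39.3°·tan37.1°
T·(sin39.3°·tan37.1° + 1.31·cos39.3°) = 1.31·497.2 − 459.4
T·(0.6334·0.7563 + 1.31·0.7738) = 651.3 − 459.4 = 191.9
T·1.4928 = 191.9
T = 128.6 kN/m

T = 129 kN/m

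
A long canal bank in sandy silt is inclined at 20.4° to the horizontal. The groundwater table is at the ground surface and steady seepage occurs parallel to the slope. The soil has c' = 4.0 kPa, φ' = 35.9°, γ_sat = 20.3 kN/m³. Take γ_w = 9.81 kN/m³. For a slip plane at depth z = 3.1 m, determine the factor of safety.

With seepage parallel to the slope and the water table at the surface, the effective normal stress on the slip plane uses the buoyant unit weight γ' = γ_sat − γ_w while the driving shear stress uses γ_sat:
FS = [c' + γ' z cos²β tanφ'] / [γ_sat z sinβ cosβ]
γ' = 20.3 − 9.81 = 10.49 kN/m³
Numerator = 4.0 + 10.49·3.1·cos²20.4°·tan35.9° = 4.0 + 10.49·3.1·0.8785·0.7239 = 24.680 kPa
Denominator = 20.3·3.1·sin20.4°·cos20.4° = 20.3·3.1·0.3486·0.9373 = 20.560 kPa
FS = 24.680 / 20.560 = 1.200

FS = 1.20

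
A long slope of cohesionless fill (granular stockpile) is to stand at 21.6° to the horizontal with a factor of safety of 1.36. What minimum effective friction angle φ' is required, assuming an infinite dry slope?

FS = tanφ'/tanβ ⇒ tanφ' = FS · tanβ = 1.36 · tan21.6° = 0.5385
φ' = arctan(0.5385) = 28.30°

φ' = 28.3°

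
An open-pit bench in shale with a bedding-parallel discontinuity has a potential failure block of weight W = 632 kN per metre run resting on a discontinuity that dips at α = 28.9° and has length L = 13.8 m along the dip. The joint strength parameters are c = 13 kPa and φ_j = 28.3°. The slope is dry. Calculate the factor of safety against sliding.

Resolving the block weight along and normal to the plane and applying the Mohr–Coulomb strength on the joint:
N' = W cosα = 632·cos28.9° = 553.3 kN/m
Driving force T = W sinα = 632·sin28.9° = 305.4 kN/m
Resisting force R = c·L + N'·tanφ_j = 13·13.8 + 553.3·tan28.3° = 179.4 + 297.9 = 477.3 kN/m
FS = R / T = 477.3 / 305.4 = 1.563

FS = 1.56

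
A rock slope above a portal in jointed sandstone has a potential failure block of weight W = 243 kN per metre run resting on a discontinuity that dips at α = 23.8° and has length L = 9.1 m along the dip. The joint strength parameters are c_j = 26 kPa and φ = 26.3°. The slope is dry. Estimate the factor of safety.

FS = 3.53

Resolving the block weight along and normal to the plane and applying the Mohr–Coulomb strength on the joint:
N' = W cosα = 243·cos23.8° = 222.3 kN/m
Driving force T = W sinα = 243·sin23.8° = 98.1 kN/m
Resisting force R = c_j·L + N'·tanφ = 26·9.1 + 222.3·tan26.3° = 236.6 + 109.9 = 346.5 kN/m
FS = R / T = 346.5 / 98.1 = 3.533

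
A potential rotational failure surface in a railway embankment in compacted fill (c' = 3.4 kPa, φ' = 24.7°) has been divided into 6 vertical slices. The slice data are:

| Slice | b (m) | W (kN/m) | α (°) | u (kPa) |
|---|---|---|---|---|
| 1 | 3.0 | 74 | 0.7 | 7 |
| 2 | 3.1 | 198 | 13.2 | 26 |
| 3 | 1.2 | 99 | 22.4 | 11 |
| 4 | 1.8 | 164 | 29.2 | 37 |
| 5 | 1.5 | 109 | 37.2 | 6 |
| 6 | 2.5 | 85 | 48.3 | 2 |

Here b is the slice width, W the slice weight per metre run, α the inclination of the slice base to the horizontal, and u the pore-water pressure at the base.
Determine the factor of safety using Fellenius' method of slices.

FS = 0.85

Ordinary method of slices: FS = Σ[c'·Δl_i + (W_i cosα_i − u_i·Δl_i)·tanφ'] / Σ W_i sinα_i, with Δl_i = b_i / cosα_i.
Slice 1: Δl = 3.0/cos0.7° = 3.000 m; N'_1 = 74·cos0.7° − 7·3.000 = 53.0; c'Δl = 10.20; W sinα = 0.9
Slice 2: Δl = 3.1/cos13.2° = 3.184 m; N'_2 = 198·cos13.2° − 26·3.184 = 110.0; c'Δl = 10.83; W sinα = 45.2
Slice 3: Δl = 1.2/cos22.4° = 1.298 m; N'_3 = 99·cos22.4° − 11·1.298 = 77.3; c'Δl = 4.41; W sinα = 37.7
Slice 4: Δl = 1.8/cos29.2° = 2.062 m; N'_4 = 164·cos29.2° − 37·2.062 = 66.9; c'Δl = 7.01; W sinα = 80.0
Slice 5: Δl = 1.5/cos37.2° = 1.883 m; N'_5 = 109·cos37.2° − 6·1.883 = 75.5; c'Δl = 6.40; W sinα = 65.9
Slice 6: Δl = 2.5/cos48.3° = 3.758 m; N'_6 = 85·cos48.3° − 2·3.758 = 49.0; c'Δl = 12.78; W sinα = 63.5
Σc'Δl = 51.6 kN/m; ΣN' = 431.6 kN/m; ΣW sinα = 293.2 kN/m
Resisting = 51.6 + 431.6·tan24.7° = 51.6 + 198.5 = 250.2 kN/m
FS = 250.2 / 293.2 = 0.853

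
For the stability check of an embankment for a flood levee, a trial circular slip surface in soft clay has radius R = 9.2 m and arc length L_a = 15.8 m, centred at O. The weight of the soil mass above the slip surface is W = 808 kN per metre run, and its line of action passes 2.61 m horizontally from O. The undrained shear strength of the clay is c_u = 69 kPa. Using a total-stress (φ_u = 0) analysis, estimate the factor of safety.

FS = 4.76

Taking moments about the centre O, the resisting moment is provided by the undrained shear strength acting along the arc:
M_R = c_u·L_a·R = 69·15.80·9.2 = 10029.8 kN·m/m
M_D = W·d = 808·2.61 = 2108.9 kN·m/m
FS = M_R / M_D = 10029.8 / 2108.9 = 4.756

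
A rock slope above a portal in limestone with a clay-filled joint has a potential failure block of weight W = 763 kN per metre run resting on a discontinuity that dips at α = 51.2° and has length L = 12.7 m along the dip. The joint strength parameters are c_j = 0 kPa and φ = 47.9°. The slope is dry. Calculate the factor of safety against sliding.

FS = 0.89

Resolving the block weight along and normal to the plane and applying the Mohr–Coulomb strength on the joint:
N' = W cosα = 763·cos51.2° = 478.1 kN/m
Driving force T = W sinα = 763·sin51.2° = 594.6 kN/m
Resisting force R = c_j·L + N'·tanφ = 0·12.7 + 478.1·tan47.9° = 0.0 + 529.1 = 529.1 kN/m
FS = R / T = 529.1 / 594.6 = 0.890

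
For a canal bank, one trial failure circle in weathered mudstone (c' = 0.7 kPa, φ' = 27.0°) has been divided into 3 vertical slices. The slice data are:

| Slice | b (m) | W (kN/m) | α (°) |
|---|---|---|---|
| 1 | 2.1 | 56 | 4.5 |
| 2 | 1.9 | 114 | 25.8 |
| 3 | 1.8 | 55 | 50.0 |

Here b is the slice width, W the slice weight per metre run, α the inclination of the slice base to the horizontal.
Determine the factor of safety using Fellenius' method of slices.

Ordinary method of slices: FS = Σ[c'·Δl_i + (W_i cosα_i)·tanφ'] / Σ W_i sinα_i, with Δl_i = b_i / cosα_i.
Slice 1: Δl = 2.1/cos4.5° = 2.106 m; N'_1 = 56·cos4.5° = 55.8; c'Δl = 1.47; W sinα = 4.4
Slice 2: Δl = 1.9/cos25.8° = 2.110 m; N'_2 = 114·cos25.8° = 102.6; c'Δl = 1.48; W sinα = 49.6
Slice 3: Δl = 1.8/cos50.0° = 2.800 m; N'_3 = 55·cos50.0° = 35.4; c'Δl = 1.96; W sinα = 42.1
Σc'Δl = 4.9 kN/m; ΣN' = 193.8 kN/m; ΣW sinα = 96.1 kN/m
Resisting = 4.9 + 193.8·tan27.0° = 4.9 + 98.8 = 103.7 kN/m
FS = 103.7 / 96.1 = 1.078

FS = 1.08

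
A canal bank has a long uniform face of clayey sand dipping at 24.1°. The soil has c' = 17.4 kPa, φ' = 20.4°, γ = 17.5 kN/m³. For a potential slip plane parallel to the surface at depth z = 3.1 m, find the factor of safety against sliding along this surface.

FS = 1.69

For an infinite slope with a slip plane parallel to the surface (no pore pressure): FS = [c' + γz cos²β tanφ'] / [γz sinβ cosβ].
γz = 17.5·3.1 = 54.25 kN/m²
Numerator = 17.4 + 54.25·cos²24.1°·tan20.4° = 17.4 + 54.25·0.8333·0.3719 = 34.211 kPa
Denominator = 54.25·sin24.1°·cos24.1° = 54.25·0.4083·0.9128 = 20.221 kPa
FS = 34.211 / 20.221 = 1.692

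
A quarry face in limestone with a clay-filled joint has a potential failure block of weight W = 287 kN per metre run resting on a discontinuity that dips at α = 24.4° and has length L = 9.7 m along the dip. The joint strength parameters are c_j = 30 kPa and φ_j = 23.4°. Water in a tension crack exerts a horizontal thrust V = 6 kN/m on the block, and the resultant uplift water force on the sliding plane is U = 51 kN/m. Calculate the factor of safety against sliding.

FS = 3.07

Resolving the block weight along and normal to the plane and applying the Mohr–Coulomb strength on the joint:
N' = W cosα − U − V sinα = 287·cos24.4° − 51 − 6·sin24.4° = 207.9 kN/m
Driving force T = W sinα + V cosα = 287·sin24.4° + 6·cos24.4° = 124.0 kN/m
Resisting force R = c_j·L + N'·tanφ_j = 30·9.7 + 207.9·tan23.4° = 291.0 + 90.0 = 381.0 kN/m
FS = R / T = 381.0 / 124.0 = 3.072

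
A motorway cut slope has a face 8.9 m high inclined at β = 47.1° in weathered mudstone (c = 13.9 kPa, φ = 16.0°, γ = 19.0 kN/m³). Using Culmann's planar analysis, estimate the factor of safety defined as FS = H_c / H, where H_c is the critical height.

FS = 1.61

H_c = (4c/γ) · sinβ cosφ / [1 − cos(β − φ)]
    = (4·13.9/19.0) · sin47.1°·cos16.0° / [1 − cos31.1°]
    = 2.926 · 0.7042 / 0.1437 = 14.34 m
FS = H_c / H = 14.34 / 8.9 = 1.611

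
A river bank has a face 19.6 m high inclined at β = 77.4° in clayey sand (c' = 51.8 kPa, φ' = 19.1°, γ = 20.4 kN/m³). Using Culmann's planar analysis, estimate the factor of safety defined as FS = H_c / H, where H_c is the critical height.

FS = 1.01

H_c = (4c'/γ) · sinβ cosφ' / [1 − cos(β − φ')]
    = (4·51.8/20.4) · sin77.4°·cos19.1° / [1 − cos58.3°]
    = 10.157 · 0.9222 / 0.4745 = 19.74 m
FS = H_c / H = 19.74 / 19.6 = 1.007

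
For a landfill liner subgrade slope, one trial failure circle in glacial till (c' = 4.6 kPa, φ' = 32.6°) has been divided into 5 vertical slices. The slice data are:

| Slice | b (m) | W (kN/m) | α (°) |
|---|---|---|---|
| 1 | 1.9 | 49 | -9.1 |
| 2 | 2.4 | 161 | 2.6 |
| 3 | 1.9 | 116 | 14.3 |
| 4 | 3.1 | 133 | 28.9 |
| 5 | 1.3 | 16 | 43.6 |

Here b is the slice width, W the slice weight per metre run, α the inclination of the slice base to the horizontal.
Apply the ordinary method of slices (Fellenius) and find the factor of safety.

Ordinary method of slices: FS = Σ[c'·Δl_i + (W_i cosα_i)·tanφ'] / Σ W_i sinα_i, with Δl_i = b_i / cosα_i.
Slice 1: Δl = 1.9/cos(-9.1°) = 1.924 m; N'_1 = 49·cos(-9.1°) = 48.4; c'Δl = 8.85; W sinα = -7.7
Slice 2: Δl = 2.4/cos2.6° = 2.402 m; N'_2 = 161·cos2.6° = 160.8; c'Δl = 11.05; W sinα = 7.3
Slice 3: Δl = 1.9/cos14.3° = 1.961 m; N'_3 = 116·cos14.3° = 112.4; c'Δl = 9.02; W sinα = 28.7
Slice 4: Δl = 3.1/cos28.9° = 3.541 m; N'_4 = 133·cos28.9° = 116.4; c'Δl = 16.29; W sinα = 64.3
Slice 5: Δl = 1.3/cos43.6° = 1.795 m; N'_5 = 16·cos43.6° = 11.6; c'Δl = 8.26; W sinα = 11.0
Σc'Δl = 53.5 kN/m; ΣN' = 449.6 kN/m; ΣW sinα = 103.5 kN/m
Resisting = 53.5 + 449.6·tan32.6° = 53.5 + 287.6 = 341.0 kN/m
FS = 341.0 / 103.5 = 3.294

FS = 3.29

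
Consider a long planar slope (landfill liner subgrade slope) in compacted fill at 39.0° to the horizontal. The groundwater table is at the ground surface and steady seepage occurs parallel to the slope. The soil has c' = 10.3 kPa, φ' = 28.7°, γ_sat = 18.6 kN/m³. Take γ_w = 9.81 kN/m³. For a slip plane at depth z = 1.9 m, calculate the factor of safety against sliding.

FS = 0.92

With seepage parallel to the slope and the water table at the surface, the effective normal stress on the slip plane uses the buoyant unit weight γ' = γ_sat − γ_w while the driving shear stress uses γ_sat:
FS = [c' + γ' z cos²β tanφ'] / [γ_sat z sinβ cosβ]
γ' = 18.6 − 9.81 = 8.79 kN/m³
Numerator = 10.3 + 8.79·1.9·cos²39.0°·tan28.7° = 10.3 + 8.79·1.9·0.6040·0.5475 = 15.822 kPa
Denominator = 18.6·1.9·sin39.0°·cos39.0° = 18.6·1.9·0.6293·0.7771 = 17.284 kPa
FS = 15.822 / 17.284 = 0.915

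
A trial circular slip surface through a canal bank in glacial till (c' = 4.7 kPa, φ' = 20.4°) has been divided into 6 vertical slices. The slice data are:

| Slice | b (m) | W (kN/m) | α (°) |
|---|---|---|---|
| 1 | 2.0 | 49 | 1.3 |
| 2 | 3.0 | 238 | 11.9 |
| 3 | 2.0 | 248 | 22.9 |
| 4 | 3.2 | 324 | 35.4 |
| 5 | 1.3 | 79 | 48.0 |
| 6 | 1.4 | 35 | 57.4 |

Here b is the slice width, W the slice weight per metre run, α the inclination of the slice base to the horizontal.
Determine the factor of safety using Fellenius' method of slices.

FS = 0.92

Ordinary method of slices: FS = Σ[c'·Δl_i + (W_i cosα_i)·tanφ'] / Σ W_i sinα_i, with Δl_i = b_i / cosα_i.
Slice 1: Δl = 2.0/cos1.3° = 2.001 m; N'_1 = 49·cos1.3° = 49.0; c'Δl = 9.40; W sinα = 1.1
Slice 2: Δl = 3.0/cos11.9° = 3.066 m; N'_2 = 238·cos11.9° = 232.9; c'Δl = 14.41; W sinα = 49.1
Slice 3: Δl = 2.0/cos22.9° = 2.171 m; N'_3 = 248·cos22.9° = 228.5; c'Δl = 10.20; W sinα = 96.5
Slice 4: Δl = 3.2/cos35.4° = 3.926 m; N'_4 = 324·cos35.4° = 264.1; c'Δl = 18.45; W sinα = 187.7
Slice 5: Δl = 1.3/cos48.0° = 1.943 m; N'_5 = 79·cos48.0° = 52.9; c'Δl = 9.13; W sinα = 58.7
Slice 6: Δl = 1.4/cos57.4° = 2.599 m; N'_6 = 35·cos57.4° = 18.9; c'Δl = 12.21; W sinα = 29.5
Σc'Δl = 73.8 kN/m; ΣN' = 846.1 kN/m; ΣW sinα = 422.6 kN/m
Resisting = 73.8 + 846.1·tan20.4° = 73.8 + 314.7 = 388.5 kN/m
FS = 388.5 / 422.6 = 0.919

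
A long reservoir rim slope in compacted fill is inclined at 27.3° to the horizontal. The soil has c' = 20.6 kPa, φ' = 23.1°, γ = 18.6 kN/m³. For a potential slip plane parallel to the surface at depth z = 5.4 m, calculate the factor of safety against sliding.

For an infinite slope with a slip plane parallel to the surface (no pore pressure): FS = [c' + γz cos²β tanφ'] / [γz sinβ cosβ].
γz = 18.6·5.4 = 100.44 kN/m²
Numerator = 20.6 + 100.44·cos²27.3°·tan23.1° = 20.6 + 100.44·0.7896·0.4265 = 54.429 kPa
Denominator = 100.44·sin27.3°·cos27.3° = 100.44·0.4586·0.8886 = 40.936 kPa
FS = 54.429 / 40.936 = 1.330

FS = 1.33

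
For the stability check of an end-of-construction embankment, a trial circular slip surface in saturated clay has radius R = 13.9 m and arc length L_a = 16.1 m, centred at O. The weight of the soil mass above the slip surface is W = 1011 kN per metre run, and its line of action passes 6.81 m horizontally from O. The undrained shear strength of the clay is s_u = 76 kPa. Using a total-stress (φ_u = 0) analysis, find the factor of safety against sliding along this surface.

FS = 2.47

Taking moments about the centre O, the resisting moment is provided by the undrained shear strength acting along the arc:
M_R = s_u·L_a·R = 76·16.10·13.9 = 17008.0 kN·m/m
M_D = W·d = 1011·6.81 = 6884.9 kN·m/m
FS = M_R / M_D = 17008.0 / 6884.9 = 2.470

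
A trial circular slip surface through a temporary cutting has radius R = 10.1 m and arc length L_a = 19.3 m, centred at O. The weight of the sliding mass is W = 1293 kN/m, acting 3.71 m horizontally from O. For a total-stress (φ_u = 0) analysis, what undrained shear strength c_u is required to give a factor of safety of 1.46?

FS = c_u·L_a·R / (W·d), so c_u = FS·W·d / (L_a·R).
c_u = 1.46·1293·3.71 / (19.30·10.1) = 7003.7 / 194.93 = 35.93 kPa

c_u = 35.9 kPa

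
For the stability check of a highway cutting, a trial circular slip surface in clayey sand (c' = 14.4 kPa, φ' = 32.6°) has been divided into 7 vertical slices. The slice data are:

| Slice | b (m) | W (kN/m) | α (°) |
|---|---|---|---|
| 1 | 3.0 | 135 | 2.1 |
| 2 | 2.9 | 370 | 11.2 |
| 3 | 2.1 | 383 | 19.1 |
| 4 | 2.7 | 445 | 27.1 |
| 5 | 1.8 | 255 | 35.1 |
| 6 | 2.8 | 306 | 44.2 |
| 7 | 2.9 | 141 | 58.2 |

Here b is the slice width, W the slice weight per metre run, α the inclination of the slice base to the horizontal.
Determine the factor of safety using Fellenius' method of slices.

FS = 1.64

Ordinary method of slices: FS = Σ[c'·Δl_i + (W_i cosα_i)·tanφ'] / Σ W_i sinα_i, with Δl_i = b_i / cosα_i.
Slice 1: Δl = 3.0/cos2.1° = 3.002 m; N'_1 = 135·cos2.1° = 134.9; c'Δl = 43.23; W sinα = 4.9
Slice 2: Δl = 2.9/cos11.2° = 2.956 m; N'_2 = 370·cos11.2° = 363.0; c'Δl = 42.57; W sinα = 71.9
Slice 3: Δl = 2.1/cos19.1° = 2.222 m; N'_3 = 383·cos19.1° = 361.9; c'Δl = 32.00; W sinα = 125.3
Slice 4: Δl = 2.7/cos27.1° = 3.033 m; N'_4 = 445·cos27.1° = 396.1; c'Δl = 43.67; W sinα = 202.7
Slice 5: Δl = 1.8/cos35.1° = 2.200 m; N'_5 = 255·cos35.1° = 208.6; c'Δl = 31.68; W sinα = 146.6
Slice 6: Δl = 2.8/cos44.2° = 3.906 m; N'_6 = 306·cos44.2° = 219.4; c'Δl = 56.24; W sinα = 213.3
Slice 7: Δl = 2.9/cos58.2° = 5.503 m; N'_7 = 141·cos58.2° = 74.3; c'Δl = 79.25; W sinα = 119.8
Σc'Δl = 328.6 kN/m; ΣN' = 1758.2 kN/m; ΣW sinα = 884.6 kN/m
Resisting = 328.6 + 1758.2·tan32.6° = 328.6 + 1124.4 = 1453.1 kN/m
FS = 1453.1 / 884.6 = 1.643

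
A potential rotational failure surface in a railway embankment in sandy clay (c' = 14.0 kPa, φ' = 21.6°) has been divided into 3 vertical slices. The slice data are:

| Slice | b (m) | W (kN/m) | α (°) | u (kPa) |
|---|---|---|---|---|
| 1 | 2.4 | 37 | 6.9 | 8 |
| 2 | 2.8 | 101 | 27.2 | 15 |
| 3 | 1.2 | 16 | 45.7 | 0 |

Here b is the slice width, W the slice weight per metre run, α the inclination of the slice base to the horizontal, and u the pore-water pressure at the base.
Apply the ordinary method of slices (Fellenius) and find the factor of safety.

FS = 2.10

Ordinary method of slices: FS = Σ[c'·Δl_i + (W_i cosα_i − u_i·Δl_i)·tanφ'] / Σ W_i sinα_i, with Δl_i = b_i / cosα_i.
Slice 1: Δl = 2.4/cos6.9° = 2.418 m; N'_1 = 37·cos6.9° − 8·2.418 = 17.4; c'Δl = 33.85; W sinα = 4.4
Slice 2: Δl = 2.8/cos27.2° = 3.148 m; N'_2 = 101·cos27.2° − 15·3.148 = 42.6; c'Δl = 44.07; W sinα = 46.2
Slice 3: Δl = 1.2/cos45.7° = 1.718 m; N'_3 = 16·cos45.7° − 0·1.718 = 11.2; c'Δl = 24.05; W sinα = 11.5
Σc'Δl = 102.0 kN/m; ΣN' = 71.2 kN/m; ΣW sinα = 62.1 kN/m
Resisting = 102.0 + 71.2·tan21.6° = 102.0 + 28.2 = 130.2 kN/m
FS = 130.2 / 62.1 = 2.097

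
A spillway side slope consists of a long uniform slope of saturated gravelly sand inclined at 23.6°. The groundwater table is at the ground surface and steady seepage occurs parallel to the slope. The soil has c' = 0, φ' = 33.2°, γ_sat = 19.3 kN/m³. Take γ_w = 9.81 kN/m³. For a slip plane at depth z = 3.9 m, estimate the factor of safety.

With seepage parallel to the slope and the water table at the surface, the effective normal stress on the slip plane uses the buoyant unit weight γ' = γ_sat − γ_w while the driving shear stress uses γ_sat:
FS = [c' + γ' z cos²β tanφ'] / [γ_sat z sinβ cosβ]
(For c' = 0 this reduces to FS = (γ'/γ_sat)·tanφ'/tanβ.)
γ' = 19.3 − 9.81 = 9.49 kN/m³
Numerator = 0.0 + 9.49·3.9·cos²23.6°·tan33.2° = 0.0 + 9.49·3.9·0.8397·0.6544 = 20.337 kPa
Denominator = 19.3·3.9·sin23.6°·cos23.6° = 19.3·3.9·0.4003·0.9164 = 27.614 kPa
FS = 20.337 / 27.614 = 0.736

FS = 0.74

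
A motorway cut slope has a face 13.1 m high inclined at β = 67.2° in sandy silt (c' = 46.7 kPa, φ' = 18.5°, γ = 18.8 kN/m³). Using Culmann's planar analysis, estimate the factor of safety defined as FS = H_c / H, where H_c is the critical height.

H_c = (4c'/γ) · sinβ cosφ' / [1 − cos(β − φ')]
    = (4·46.7/18.8) · sin67.2°·cos18.5° / [1 − cos48.7°]
    = 9.936 · 0.8742 / 0.3400 = 25.55 m
FS = H_c / H = 25.55 / 13.1 = 1.950

FS = 1.95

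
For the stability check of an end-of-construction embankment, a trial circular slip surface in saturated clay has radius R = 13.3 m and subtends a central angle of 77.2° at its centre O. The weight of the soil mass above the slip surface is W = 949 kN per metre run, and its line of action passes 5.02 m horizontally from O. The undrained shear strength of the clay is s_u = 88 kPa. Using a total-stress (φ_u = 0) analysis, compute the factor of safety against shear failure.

FS = 4.40

Taking moments about the centre O, the resisting moment is provided by the undrained shear strength acting along the arc:
Arc length L_a = R·θ = 13.3·(77.2°·π/180) = 13.3·1.3474 = 17.92 m
M_R = s_u·L_a·R = 88·17.92·13.3 = 20974.0 kN·m/m
M_D = W·d = 949·5.02 = 4764.0 kN·m/m
FS = M_R / M_D = 20974.0 / 4764.0 = 4.403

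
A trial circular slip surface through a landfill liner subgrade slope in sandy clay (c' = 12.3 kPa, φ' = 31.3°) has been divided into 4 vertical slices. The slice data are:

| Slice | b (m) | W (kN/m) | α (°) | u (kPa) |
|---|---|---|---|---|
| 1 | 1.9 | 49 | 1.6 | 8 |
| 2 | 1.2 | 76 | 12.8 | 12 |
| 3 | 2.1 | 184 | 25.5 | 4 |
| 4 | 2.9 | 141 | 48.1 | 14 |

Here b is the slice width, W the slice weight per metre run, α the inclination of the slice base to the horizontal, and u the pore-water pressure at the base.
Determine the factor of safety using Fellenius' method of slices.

FS = 1.45

Ordinary method of slices: FS = Σ[c'·Δl_i + (W_i cosα_i − u_i·Δl_i)·tanφ'] / Σ W_i sinα_i, with Δl_i = b_i / cosα_i.
Slice 1: Δl = 1.9/cos1.6° = 1.901 m; N'_1 = 49·cos1.6° − 8·1.901 = 33.8; c'Δl = 23.38; W sinα = 1.4
Slice 2: Δl = 1.2/cos12.8° = 1.231 m; N'_2 = 76·cos12.8° − 12·1.231 = 59.3; c'Δl = 15.14; W sinα = 16.8
Slice 3: Δl = 2.1/cos25.5° = 2.327 m; N'_3 = 184·cos25.5° − 4·2.327 = 156.8; c'Δl = 28.62; W sinα = 79.2
Slice 4: Δl = 2.9/cos48.1° = 4.342 m; N'_4 = 141·cos48.1° − 14·4.342 = 33.4; c'Δl = 53.41; W sinα = 104.9
Σc'Δl = 120.5 kN/m; ΣN' = 283.3 kN/m; ΣW sinα = 202.4 kN/m
Resisting = 120.5 + 283.3·tan31.3° = 120.5 + 172.2 = 292.8 kN/m
FS = 292.8 / 202.4 = 1.447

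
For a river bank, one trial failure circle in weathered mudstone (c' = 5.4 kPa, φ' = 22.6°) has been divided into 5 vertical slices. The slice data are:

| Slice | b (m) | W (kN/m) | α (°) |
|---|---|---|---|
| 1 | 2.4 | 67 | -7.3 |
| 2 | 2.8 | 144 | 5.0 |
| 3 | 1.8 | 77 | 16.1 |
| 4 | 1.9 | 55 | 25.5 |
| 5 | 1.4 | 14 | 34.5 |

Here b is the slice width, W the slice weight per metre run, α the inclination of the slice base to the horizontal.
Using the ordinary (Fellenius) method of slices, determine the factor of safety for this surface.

Ordinary method of slices: FS = Σ[c'·Δl_i + (W_i cosα_i)·tanφ'] / Σ W_i sinα_i, with Δl_i = b_i / cosα_i.
Slice 1: Δl = 2.4/cos(-7.3°) = 2.420 m; N'_1 = 67·cos(-7.3°) = 66.5; c'Δl = 13.07; W sinα = -8.5
Slice 2: Δl = 2.8/cos5.0° = 2.811 m; N'_2 = 144·cos5.0° = 143.5; c'Δl = 15.18; W sinα = 12.6
Slice 3: Δl = 1.8/cos16.1° = 1.873 m; N'_3 = 77·cos16.1° = 74.0; c'Δl = 10.12; W sinα = 21.4
Slice 4: Δl = 1.9/cos25.5° = 2.105 m; N'_4 = 55·cos25.5° = 49.6; c'Δl = 11.37; W sinα = 23.7
Slice 5: Δl = 1.4/cos34.5° = 1.699 m; N'_5 = 14·cos34.5° = 11.5; c'Δl = 9.17; W sinα = 7.9
Σc'Δl = 58.9 kN/m; ΣN' = 345.1 kN/m; ΣW sinα = 57.0 kN/m
Resisting = 58.9 + 345.1·tan22.6° = 58.9 + 143.6 = 202.5 kN/m
FS = 202.5 / 57.0 = 3.553

FS = 3.55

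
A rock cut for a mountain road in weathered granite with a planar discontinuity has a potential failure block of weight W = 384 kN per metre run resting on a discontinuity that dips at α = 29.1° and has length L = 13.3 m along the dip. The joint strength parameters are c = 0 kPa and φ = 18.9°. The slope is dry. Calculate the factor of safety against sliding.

Resolving the block weight along and normal to the plane and applying the Mohr–Coulomb strength on the joint:
N' = W cosα = 384·cos29.1° = 335.5 kN/m
Driving force T = W sinα = 384·sin29.1° = 186.8 kN/m
Resisting force R = c·L + N'·tanφ = 0·13.3 + 335.5·tan18.9° = 0.0 + 114.9 = 114.9 kN/m
FS = R / T = 114.9 / 186.8 = 0.615

FS = 0.62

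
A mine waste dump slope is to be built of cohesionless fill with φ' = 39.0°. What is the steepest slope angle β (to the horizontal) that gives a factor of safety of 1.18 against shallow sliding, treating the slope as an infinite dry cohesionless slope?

For an infinite dry cohesionless slope FS = tanφ'/tanβ, so tanβ = tanφ' / FS.
tanβ = tan39.0° / 1.18 = 0.8098 / 1.18 = 0.6863
β = arctan(0.6863) = 34.46°

β = 34.5°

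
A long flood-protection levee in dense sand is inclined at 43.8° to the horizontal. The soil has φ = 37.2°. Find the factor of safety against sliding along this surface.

FS = 0.79

For a dry cohesionless infinite slope the factor of safety is FS = tanφ / tanβ.
FS = tan37.2° / tan43.8° = 0.7590 / 0.9590 = 0.792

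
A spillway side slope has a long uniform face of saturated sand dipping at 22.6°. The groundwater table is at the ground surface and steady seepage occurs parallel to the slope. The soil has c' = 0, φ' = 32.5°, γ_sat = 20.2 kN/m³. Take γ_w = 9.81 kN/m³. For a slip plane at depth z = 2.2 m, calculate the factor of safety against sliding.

With seepage parallel to the slope and the water table at the surface, the effective normal stress on the slip plane uses the buoyant unit weight γ' = γ_sat − γ_w while the driving shear stress uses γ_sat:
FS = [c' + γ' z cos²β tanφ'] / [γ_sat z sinβ cosβ]
(For c' = 0 this reduces to FS = (γ'/γ_sat)·tanφ'/tanβ.)
γ' = 20.2 − 9.81 = 10.39 kN/m³
Numerator = 0.0 + 10.39·2.2·cos²22.6°·tan32.5° = 0.0 + 10.39·2.2·0.8523·0.6371 = 12.412 kPa
Denominator = 20.2·2.2·sin22.6°·cos22.6° = 20.2·2.2·0.3843·0.9232 = 15.767 kPa
FS = 12.412 / 15.767 = 0.787

FS = 0.79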